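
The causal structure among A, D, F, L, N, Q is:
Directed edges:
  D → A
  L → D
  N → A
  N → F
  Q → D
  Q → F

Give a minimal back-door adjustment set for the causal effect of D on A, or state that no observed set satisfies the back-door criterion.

D→A: minimal back-door set ∅.

desc(D)\{D}={A}; candidates ⊆ {F,L,N,Q}.
∅: D⊥A given ∅ in G with D→· removed — back-door holds.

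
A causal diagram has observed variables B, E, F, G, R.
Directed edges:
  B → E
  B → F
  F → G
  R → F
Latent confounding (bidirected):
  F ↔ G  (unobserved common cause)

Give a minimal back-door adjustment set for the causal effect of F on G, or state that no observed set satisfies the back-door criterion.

desc(F)\{F}={G}; candidates ⊆ {B,E,R}.
F↔G: latent back-door arc(s) into F.
size 0: {}; under {} F still reaches {B,E,G,R} ∋ G.
size 1: {B}, {E}, {R}; under {B} F still reaches {G,R} ∋ G.
size 2: {B,E}, {B,R}, {E,R}; under {B,E} F still reaches {G,R} ∋ G.
F↔G cannot be blocked by any observed set — no back-door set.

F→G: no observed back-door set.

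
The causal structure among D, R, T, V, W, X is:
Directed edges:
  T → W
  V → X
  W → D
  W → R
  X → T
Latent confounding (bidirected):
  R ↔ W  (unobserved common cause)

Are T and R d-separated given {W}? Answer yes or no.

Bayes-Ball from T | {W} reaches {R,V,X}.
R ∈ reach(T|{W}) ⇒ T ⊥̸ R | {W}.

No — T and R are d-connected given {W}.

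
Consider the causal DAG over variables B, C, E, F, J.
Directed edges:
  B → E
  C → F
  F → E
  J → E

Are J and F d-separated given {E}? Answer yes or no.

No — J and F are d-connected given {E}.

Bayes-Ball from J | {E} reaches {B,C,F}.
F ∈ reach(J|{E}) ⇒ J ⊥̸ F | {E}.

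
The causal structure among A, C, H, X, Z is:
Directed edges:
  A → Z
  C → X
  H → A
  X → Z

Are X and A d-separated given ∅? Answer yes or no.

Yes — X ⊥ A | ∅.

Bayes-Ball from X | ∅ reaches {C,Z}.
A ∉ reach(X|∅) ⇒ X ⊥ A | ∅.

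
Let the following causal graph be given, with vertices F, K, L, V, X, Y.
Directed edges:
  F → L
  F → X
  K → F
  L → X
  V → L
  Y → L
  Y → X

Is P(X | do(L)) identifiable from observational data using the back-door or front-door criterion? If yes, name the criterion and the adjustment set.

P(X|do(L)): backdoor, adjust for {F, Y}.

desc(L)\{L}={X}; candidates ⊆ {F,K,V,Y}.
size 0: {}; under {} L still reaches {F,K,V,X,Y} ∋ X.
size 1: {F}, {K}, {V} …(+1); under {F} L still reaches {V,X,Y} ∋ X.
{F,Y}: L⊥X given {F,Y} in G with L→· removed — back-door holds.
P(X|do(L)) = Σ_{F,Y} P(X|L,F,Y)·P(F,Y).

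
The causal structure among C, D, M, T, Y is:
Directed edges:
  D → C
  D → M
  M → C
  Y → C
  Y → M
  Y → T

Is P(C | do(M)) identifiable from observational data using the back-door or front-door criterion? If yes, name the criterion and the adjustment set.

P(C|do(M)): backdoor, adjust for {D, Y}.

desc(M)\{M}={C}; candidates ⊆ {D,T,Y}.
size 0: {}; under {} M still reaches {C,D,T,Y} ∋ C.
size 1: {D}, {T}, {Y}; under {D} M still reaches {C,T,Y} ∋ C.
{D,Y}: M⊥C given {D,Y} in G with M→· removed — back-door holds.
P(C|do(M)) = Σ_{D,Y} P(C|M,D,Y)·P(D,Y).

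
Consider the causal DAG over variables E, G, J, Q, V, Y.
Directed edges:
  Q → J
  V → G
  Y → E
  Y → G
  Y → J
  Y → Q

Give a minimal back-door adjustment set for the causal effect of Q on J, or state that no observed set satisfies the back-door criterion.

desc(Q)\{Q}={J}; candidates ⊆ {E,G,V,Y}.
size 0: {}; under {} Q still reaches {E,G,J,Y} ∋ J.
{Y}: Q⊥J given {Y} in G with Q→· removed — back-door holds.

Q→J: minimal back-door set {Y}.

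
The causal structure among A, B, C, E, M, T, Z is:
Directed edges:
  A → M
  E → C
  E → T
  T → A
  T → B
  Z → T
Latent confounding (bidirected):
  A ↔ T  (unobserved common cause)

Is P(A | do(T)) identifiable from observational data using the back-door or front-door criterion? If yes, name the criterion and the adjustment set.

desc(T)\{T}={A,B,M}; candidates ⊆ {C,E,Z}.
T↔A: latent back-door arc(s) into T.
size 0: {}; under {} T still reaches {A,C,E,M,Z} ∋ A.
size 1: {C}, {E}, {Z}; under {C} T still reaches {A,E,M,Z} ∋ A.
size 2: {C,E}, {C,Z}, {E,Z}; under {C,E} T still reaches {A,M,Z} ∋ A.
T↔A cannot be blocked by any observed set — no back-door set.
No mediator lies on a directed T→…→A path.
Neither criterion identifies P(A|do(T)) in this graph.

P(A|do(T)): not identifiable (no BD/FD set).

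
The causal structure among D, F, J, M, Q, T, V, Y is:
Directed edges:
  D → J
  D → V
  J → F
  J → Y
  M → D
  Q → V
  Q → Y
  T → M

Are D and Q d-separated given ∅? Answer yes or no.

Bayes-Ball from D | ∅ reaches {F,J,M,T,V,Y}.
Q ∉ reach(D|∅) ⇒ D ⊥ Q | ∅.

Yes — D ⊥ Q | ∅.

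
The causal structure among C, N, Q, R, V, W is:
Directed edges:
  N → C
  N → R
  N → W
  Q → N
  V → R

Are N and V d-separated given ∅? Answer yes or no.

Yes — N ⊥ V | ∅.

Bayes-Ball from N | ∅ reaches {C,Q,R,W}.
V ∉ reach(N|∅) ⇒ N ⊥ V | ∅.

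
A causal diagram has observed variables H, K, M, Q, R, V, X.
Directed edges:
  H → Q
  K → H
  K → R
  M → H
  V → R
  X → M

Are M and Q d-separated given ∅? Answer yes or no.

Bayes-Ball from M | ∅ reaches {H,Q,X}.
Q ∈ reach(M|∅) ⇒ M ⊥̸ Q | ∅.

No — M and Q are d-connected given ∅.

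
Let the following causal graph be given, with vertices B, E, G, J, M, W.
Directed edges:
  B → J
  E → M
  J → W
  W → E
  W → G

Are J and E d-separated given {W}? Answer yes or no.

Bayes-Ball from J | {W} reaches {B}.
E ∉ reach(J|{W}) ⇒ J ⊥ E | {W}.

Yes — J ⊥ E | {W}.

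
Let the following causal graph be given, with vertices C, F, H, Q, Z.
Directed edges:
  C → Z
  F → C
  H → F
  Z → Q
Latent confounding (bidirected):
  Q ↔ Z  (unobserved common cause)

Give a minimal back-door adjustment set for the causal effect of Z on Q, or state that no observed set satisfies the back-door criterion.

Z→Q: no observed back-door set.

desc(Z)\{Z}={Q}; candidates ⊆ {C,F,H}.
Z↔Q: latent back-door arc(s) into Z.
size 0: {}; under {} Z still reaches {C,F,H,Q} ∋ Q.
size 1: {C}, {F}, {H}; under {C} Z still reaches {Q} ∋ Q.
size 2: {C,F}, {C,H}, {F,H}; under {C,F} Z still reaches {Q} ∋ Q.
Z↔Q cannot be blocked by any observed set — no back-door set.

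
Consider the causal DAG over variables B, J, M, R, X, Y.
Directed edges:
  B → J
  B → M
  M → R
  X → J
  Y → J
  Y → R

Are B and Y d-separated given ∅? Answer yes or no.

Bayes-Ball from B | ∅ reaches {J,M,R}.
Y ∉ reach(B|∅) ⇒ B ⊥ Y | ∅.

Yes — B ⊥ Y | ∅.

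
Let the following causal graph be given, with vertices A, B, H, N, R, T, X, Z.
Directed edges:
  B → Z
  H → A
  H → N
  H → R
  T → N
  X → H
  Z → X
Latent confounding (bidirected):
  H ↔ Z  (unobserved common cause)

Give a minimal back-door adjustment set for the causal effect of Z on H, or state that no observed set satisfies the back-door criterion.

Z→H: no observed back-door set.

desc(Z)\{Z}={A,H,N,R,X}; candidates ⊆ {B,T}.
Z↔H: latent back-door arc(s) into Z.
size 0: {}; under {} Z still reaches {A,B,H,N,R} ∋ H.
size 1: {B}, {T}; under {B} Z still reaches {A,H,N,R} ∋ H.
size 2: {B,T}; under {B,T} Z still reaches {A,H,N,R} ∋ H.
Z↔H cannot be blocked by any observed set — no back-door set.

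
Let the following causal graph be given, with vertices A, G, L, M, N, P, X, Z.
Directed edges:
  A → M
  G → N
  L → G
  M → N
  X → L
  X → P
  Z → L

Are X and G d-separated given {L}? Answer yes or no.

Bayes-Ball from X | {L} reaches {P,Z}.
G ∉ reach(X|{L}) ⇒ X ⊥ G | {L}.

Yes — X ⊥ G | {L}.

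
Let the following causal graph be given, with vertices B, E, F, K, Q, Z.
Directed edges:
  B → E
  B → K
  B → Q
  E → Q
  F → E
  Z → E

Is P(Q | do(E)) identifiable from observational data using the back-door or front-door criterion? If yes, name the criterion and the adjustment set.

P(Q|do(E)): backdoor, adjust for {B}.

desc(E)\{E}={Q}; candidates ⊆ {B,F,K,Z}.
size 0: {}; under {} E still reaches {B,F,K,Q,Z} ∋ Q.
{B}: E⊥Q given {B} in G with E→· removed — back-door holds.
P(Q|do(E)) = Σ_{B} P(Q|E,B)·P(B).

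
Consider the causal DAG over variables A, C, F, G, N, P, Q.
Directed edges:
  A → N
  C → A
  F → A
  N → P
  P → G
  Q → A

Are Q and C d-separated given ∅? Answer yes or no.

Bayes-Ball from Q | ∅ reaches {A,G,N,P}.
C ∉ reach(Q|∅) ⇒ Q ⊥ C | ∅.

Yes — Q ⊥ C | ∅.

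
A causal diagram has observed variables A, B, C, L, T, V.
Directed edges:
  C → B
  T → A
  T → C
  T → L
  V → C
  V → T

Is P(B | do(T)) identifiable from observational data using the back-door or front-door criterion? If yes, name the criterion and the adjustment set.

desc(T)\{T}={A,B,C,L}; candidates ⊆ {V}.
size 0: {}; under {} T still reaches {B,C,V} ∋ B.
{V}: T⊥B given {V} in G with T→· removed — back-door holds.
P(B|do(T)) = Σ_{V} P(B|T,V)·P(V).

P(B|do(T)): backdoor, adjust for {V}.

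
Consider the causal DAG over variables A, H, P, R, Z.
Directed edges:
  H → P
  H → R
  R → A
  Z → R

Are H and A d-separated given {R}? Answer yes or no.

Bayes-Ball from H | {R} reaches {P,Z}.
A ∉ reach(H|{R}) ⇒ H ⊥ A | {R}.

Yes — H ⊥ A | {R}.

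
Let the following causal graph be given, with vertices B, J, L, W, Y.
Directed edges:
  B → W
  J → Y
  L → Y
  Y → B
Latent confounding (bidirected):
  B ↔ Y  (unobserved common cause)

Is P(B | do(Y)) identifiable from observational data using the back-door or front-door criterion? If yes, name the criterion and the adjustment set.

desc(Y)\{Y}={B,W}; candidates ⊆ {J,L}.
Y↔B: latent back-door arc(s) into Y.
size 0: {}; under {} Y still reaches {B,J,L,W} ∋ B.
size 1: {J}, {L}; under {J} Y still reaches {B,L,W} ∋ B.
size 2: {J,L}; under {J,L} Y still reaches {B,W} ∋ B.
Y↔B cannot be blocked by any observed set — no back-door set.
No mediator lies on a directed Y→…→B path.
Neither criterion identifies P(B|do(Y)) in this graph.

P(B|do(Y)): not identifiable (no BD/FD set).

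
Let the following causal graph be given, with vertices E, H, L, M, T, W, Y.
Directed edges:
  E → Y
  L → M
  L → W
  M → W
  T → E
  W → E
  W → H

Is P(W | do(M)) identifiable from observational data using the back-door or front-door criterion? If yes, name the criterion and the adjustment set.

desc(M)\{M}={E,H,W,Y}; candidates ⊆ {L,T}.
size 0: {}; under {} M still reaches {E,H,L,W,Y} ∋ W.
{L}: M⊥W given {L} in G with M→· removed — back-door holds.
P(W|do(M)) = Σ_{L} P(W|M,L)·P(L).

P(W|do(M)): backdoor, adjust for {L}.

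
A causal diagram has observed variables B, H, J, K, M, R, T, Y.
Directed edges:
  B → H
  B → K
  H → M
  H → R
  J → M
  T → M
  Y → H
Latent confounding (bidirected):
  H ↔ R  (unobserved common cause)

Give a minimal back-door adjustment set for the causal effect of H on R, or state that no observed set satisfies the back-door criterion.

desc(H)\{H}={M,R}; candidates ⊆ {B,J,K,T,Y}.
H↔R: latent back-door arc(s) into H.
size 0: {}; under {} H still reaches {B,K,R,Y} ∋ R.
size 1: {B}, {J}, {K} …(+2); under {B} H still reaches {R,Y} ∋ R.
size 2: {B,J}, {B,K}, {B,T} …(+7); under {B,J} H still reaches {R,Y} ∋ R.
H↔R cannot be blocked by any observed set — no back-door set.

H→R: no observed back-door set.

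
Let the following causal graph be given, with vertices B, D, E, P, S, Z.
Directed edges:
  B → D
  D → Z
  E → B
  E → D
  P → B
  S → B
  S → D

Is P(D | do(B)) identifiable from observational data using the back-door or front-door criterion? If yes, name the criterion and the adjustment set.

P(D|do(B)): backdoor, adjust for {E, S}.

desc(B)\{B}={D,Z}; candidates ⊆ {E,P,S}.
size 0: {}; under {} B still reaches {D,E,P,S,Z} ∋ D.
size 1: {E}, {P}, {S}; under {E} B still reaches {D,P,S,Z} ∋ D.
{E,S}: B⊥D given {E,S} in G with B→· removed — back-door holds.
P(D|do(B)) = Σ_{E,S} P(D|B,E,S)·P(E,S).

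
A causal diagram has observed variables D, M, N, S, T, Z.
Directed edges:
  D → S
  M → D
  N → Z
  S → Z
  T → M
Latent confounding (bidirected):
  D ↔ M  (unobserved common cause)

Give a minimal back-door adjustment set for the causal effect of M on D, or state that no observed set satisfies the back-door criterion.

desc(M)\{M}={D,S,Z}; candidates ⊆ {N,T}.
M↔D: latent back-door arc(s) into M.
size 0: {}; under {} M still reaches {D,S,T,Z} ∋ D.
size 1: {N}, {T}; under {N} M still reaches {D,S,T,Z} ∋ D.
size 2: {N,T}; under {N,T} M still reaches {D,S,Z} ∋ D.
M↔D cannot be blocked by any observed set — no back-door set.

M→D: no observed back-door set.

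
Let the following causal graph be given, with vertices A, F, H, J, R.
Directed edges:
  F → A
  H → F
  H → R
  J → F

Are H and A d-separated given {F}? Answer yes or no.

Bayes-Ball from H | {F} reaches {J,R}.
A ∉ reach(H|{F}) ⇒ H ⊥ A | {F}.

Yes — H ⊥ A | {F}.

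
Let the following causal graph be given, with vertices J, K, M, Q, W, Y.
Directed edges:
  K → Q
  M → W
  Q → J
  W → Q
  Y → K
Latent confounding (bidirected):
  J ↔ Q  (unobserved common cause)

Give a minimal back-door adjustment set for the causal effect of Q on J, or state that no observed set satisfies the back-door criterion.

Q→J: no observed back-door set.

desc(Q)\{Q}={J}; candidates ⊆ {K,M,W,Y}.
Q↔J: latent back-door arc(s) into Q.
size 0: {}; under {} Q still reaches {J,K,M,W,Y} ∋ J.
size 1: {K}, {M}, {W} …(+1); under {K} Q still reaches {J,M,W} ∋ J.
size 2: {K,M}, {K,W}, {K,Y} …(+3); under {K,M} Q still reaches {J,W} ∋ J.
Q↔J cannot be blocked by any observed set — no back-door set.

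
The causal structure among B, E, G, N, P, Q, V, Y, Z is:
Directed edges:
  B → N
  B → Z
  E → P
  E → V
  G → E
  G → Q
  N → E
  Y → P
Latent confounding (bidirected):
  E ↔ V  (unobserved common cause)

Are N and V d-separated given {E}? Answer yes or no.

Bayes-Ball from N | {E} reaches {B,G,Q,V,Z}.
V ∈ reach(N|{E}) ⇒ N ⊥̸ V | {E}.

No — N and V are d-connected given {E}.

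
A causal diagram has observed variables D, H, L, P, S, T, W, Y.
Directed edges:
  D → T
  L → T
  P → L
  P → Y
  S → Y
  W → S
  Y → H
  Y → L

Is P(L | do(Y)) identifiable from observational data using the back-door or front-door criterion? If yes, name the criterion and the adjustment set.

desc(Y)\{Y}={H,L,T}; candidates ⊆ {D,P,S,W}.
size 0: {}; under {} Y still reaches {L,P,S,T,W} ∋ L.
{P}: Y⊥L given {P} in G with Y→· removed — back-door holds.
P(L|do(Y)) = Σ_{P} P(L|Y,P)·P(P).

P(L|do(Y)): backdoor, adjust for {P}.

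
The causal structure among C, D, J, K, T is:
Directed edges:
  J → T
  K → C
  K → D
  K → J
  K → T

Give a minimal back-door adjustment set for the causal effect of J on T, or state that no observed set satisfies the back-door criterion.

J→T: minimal back-door set {K}.

desc(J)\{J}={T}; candidates ⊆ {C,D,K}.
size 0: {}; under {} J still reaches {C,D,K,T} ∋ T.
{K}: J⊥T given {K} in G with J→· removed — back-door holds.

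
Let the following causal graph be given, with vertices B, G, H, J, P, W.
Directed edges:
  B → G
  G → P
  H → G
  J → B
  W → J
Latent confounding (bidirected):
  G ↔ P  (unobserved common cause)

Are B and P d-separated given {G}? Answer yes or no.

Bayes-Ball from B | {G} reaches {H,J,P,W}.
P ∈ reach(B|{G}) ⇒ B ⊥̸ P | {G}.

No — B and P are d-connected given {G}.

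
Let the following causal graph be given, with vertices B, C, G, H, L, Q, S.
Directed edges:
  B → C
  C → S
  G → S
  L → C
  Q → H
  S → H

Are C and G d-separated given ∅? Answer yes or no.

Yes — C ⊥ G | ∅.

Bayes-Ball from C | ∅ reaches {B,H,L,S}.
G ∉ reach(C|∅) ⇒ C ⊥ G | ∅.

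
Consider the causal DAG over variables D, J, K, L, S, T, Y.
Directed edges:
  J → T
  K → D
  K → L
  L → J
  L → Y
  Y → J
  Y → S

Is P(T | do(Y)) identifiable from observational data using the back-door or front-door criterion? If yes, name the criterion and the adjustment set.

P(T|do(Y)): backdoor, adjust for {L}.

desc(Y)\{Y}={J,S,T}; candidates ⊆ {D,K,L}.
size 0: {}; under {} Y still reaches {D,J,K,L,T} ∋ T.
{L}: Y⊥T given {L} in G with Y→· removed — back-door holds.
P(T|do(Y)) = Σ_{L} P(T|Y,L)·P(L).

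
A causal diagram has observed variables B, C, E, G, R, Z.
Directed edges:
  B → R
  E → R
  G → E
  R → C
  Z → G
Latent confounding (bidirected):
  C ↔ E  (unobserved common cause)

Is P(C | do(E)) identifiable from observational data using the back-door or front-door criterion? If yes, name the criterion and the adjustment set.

desc(E)\{E}={C,R}; candidates ⊆ {B,G,Z}.
E↔C: latent back-door arc(s) into E.
size 0: {}; under {} E still reaches {C,G,Z} ∋ C.
size 1: {B}, {G}, {Z}; under {B} E still reaches {C,G,Z} ∋ C.
size 2: {B,G}, {B,Z}, {G,Z}; under {B,G} E still reaches {C} ∋ C.
E↔C cannot be blocked by any observed set — no back-door set.
{R}: (i) intercepts every directed E→C path; (ii) no back-door E→{R}; (iii) {E} blocks every back-door {R}→C. Front-door holds.
P(C|do(E)) = Σ_{R} P(R|E) Σ_{E'} P(C|R,E')P(E').

P(C|do(E)): frontdoor, adjust for {R}.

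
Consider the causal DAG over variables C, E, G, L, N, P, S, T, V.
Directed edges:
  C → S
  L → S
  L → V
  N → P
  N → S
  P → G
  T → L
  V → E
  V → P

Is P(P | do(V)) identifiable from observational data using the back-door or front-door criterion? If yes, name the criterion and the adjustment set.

P(P|do(V)): backdoor, adjust for ∅.

desc(V)\{V}={E,G,P}; candidates ⊆ {C,L,N,S,T}.
∅: V⊥P given ∅ in G with V→· removed — back-door holds.
P(P|do(V)) = P(P|V) — no adjustment needed.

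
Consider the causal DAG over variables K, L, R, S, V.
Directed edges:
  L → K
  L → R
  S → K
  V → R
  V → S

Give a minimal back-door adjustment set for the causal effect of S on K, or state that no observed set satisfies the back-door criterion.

S→K: minimal back-door set ∅.

desc(S)\{S}={K}; candidates ⊆ {L,R,V}.
∅: S⊥K given ∅ in G with S→· removed — back-door holds.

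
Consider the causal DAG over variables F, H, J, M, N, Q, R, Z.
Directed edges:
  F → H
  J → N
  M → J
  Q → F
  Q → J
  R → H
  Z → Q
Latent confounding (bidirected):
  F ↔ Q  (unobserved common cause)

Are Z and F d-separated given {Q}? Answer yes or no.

Bayes-Ball from Z | {Q} reaches {F,H}.
F ∈ reach(Z|{Q}) ⇒ Z ⊥̸ F | {Q}.

No — Z and F are d-connected given {Q}.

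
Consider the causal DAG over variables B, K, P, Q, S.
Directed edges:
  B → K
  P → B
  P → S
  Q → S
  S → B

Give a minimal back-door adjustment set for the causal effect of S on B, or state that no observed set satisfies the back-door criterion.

desc(S)\{S}={B,K}; candidates ⊆ {P,Q}.
size 0: {}; under {} S still reaches {B,K,P,Q} ∋ B.
{P}: S⊥B given {P} in G with S→· removed — back-door holds.

S→B: minimal back-door set {P}.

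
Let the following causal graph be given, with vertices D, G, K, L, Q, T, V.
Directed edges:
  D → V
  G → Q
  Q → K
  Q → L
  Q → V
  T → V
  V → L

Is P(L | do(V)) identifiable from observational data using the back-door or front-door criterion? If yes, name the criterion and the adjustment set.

desc(V)\{V}={L}; candidates ⊆ {D,G,K,Q,T}.
size 0: {}; under {} V still reaches {D,G,K,L,Q,T} ∋ L.
{Q}: V⊥L given {Q} in G with V→· removed — back-door holds.
P(L|do(V)) = Σ_{Q} P(L|V,Q)·P(Q).

P(L|do(V)): backdoor, adjust for {Q}.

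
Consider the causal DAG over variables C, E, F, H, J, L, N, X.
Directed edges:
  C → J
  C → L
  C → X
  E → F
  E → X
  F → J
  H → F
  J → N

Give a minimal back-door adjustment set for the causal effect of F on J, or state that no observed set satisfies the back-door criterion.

desc(F)\{F}={J,N}; candidates ⊆ {C,E,H,L,X}.
∅: F⊥J given ∅ in G with F→· removed — back-door holds.

F→J: minimal back-door set ∅.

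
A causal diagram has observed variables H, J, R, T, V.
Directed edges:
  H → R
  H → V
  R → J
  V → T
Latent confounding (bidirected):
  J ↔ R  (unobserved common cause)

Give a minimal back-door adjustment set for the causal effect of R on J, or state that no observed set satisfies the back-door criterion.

R→J: no observed back-door set.

desc(R)\{R}={J}; candidates ⊆ {H,T,V}.
R↔J: latent back-door arc(s) into R.
size 0: {}; under {} R still reaches {H,J,T,V} ∋ J.
size 1: {H}, {T}, {V}; under {H} R still reaches {J} ∋ J.
size 2: {H,T}, {H,V}, {T,V}; under {H,T} R still reaches {J} ∋ J.
R↔J cannot be blocked by any observed set — no back-door set.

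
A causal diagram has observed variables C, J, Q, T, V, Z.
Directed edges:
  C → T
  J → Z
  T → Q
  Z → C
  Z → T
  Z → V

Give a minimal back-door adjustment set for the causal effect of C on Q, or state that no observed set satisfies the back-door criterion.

desc(C)\{C}={Q,T}; candidates ⊆ {J,V,Z}.
size 0: {}; under {} C still reaches {J,Q,T,V,Z} ∋ Q.
{Z}: C⊥Q given {Z} in G with C→· removed — back-door holds.

C→Q: minimal back-door set {Z}.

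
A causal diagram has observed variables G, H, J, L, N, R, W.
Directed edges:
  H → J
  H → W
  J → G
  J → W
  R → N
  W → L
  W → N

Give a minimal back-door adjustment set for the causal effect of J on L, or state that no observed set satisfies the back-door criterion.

J→L: minimal back-door set {H}.

desc(J)\{J}={G,L,N,W}; candidates ⊆ {H,R}.
size 0: {}; under {} J still reaches {H,L,N,W} ∋ L.
{H}: J⊥L given {H} in G with J→· removed — back-door holds.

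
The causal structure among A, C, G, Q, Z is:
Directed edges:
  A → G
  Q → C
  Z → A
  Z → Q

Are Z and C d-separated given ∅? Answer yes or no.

Bayes-Ball from Z | ∅ reaches {A,C,G,Q}.
C ∈ reach(Z|∅) ⇒ Z ⊥̸ C | ∅.

No — Z and C are d-connected given ∅.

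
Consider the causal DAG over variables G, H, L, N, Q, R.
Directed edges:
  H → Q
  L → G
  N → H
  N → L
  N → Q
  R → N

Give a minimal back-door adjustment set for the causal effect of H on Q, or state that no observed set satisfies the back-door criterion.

desc(H)\{H}={Q}; candidates ⊆ {G,L,N,R}.
size 0: {}; under {} H still reaches {G,L,N,Q,R} ∋ Q.
{N}: H⊥Q given {N} in G with H→· removed — back-door holds.

H→Q: minimal back-door set {N}.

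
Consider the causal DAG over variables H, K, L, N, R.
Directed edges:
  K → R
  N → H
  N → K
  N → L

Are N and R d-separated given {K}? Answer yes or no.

Yes — N ⊥ R | {K}.

Bayes-Ball from N | {K} reaches {H,L}.
R ∉ reach(N|{K}) ⇒ N ⊥ R | {K}.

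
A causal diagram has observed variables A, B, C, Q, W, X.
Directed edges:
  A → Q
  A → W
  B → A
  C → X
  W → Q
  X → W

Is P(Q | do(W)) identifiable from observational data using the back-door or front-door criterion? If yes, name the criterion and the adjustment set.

P(Q|do(W)): backdoor, adjust for {A}.

desc(W)\{W}={Q}; candidates ⊆ {A,B,C,X}.
size 0: {}; under {} W still reaches {A,B,C,Q,X} ∋ Q.
{A}: W⊥Q given {A} in G with W→· removed — back-door holds.
P(Q|do(W)) = Σ_{A} P(Q|W,A)·P(A).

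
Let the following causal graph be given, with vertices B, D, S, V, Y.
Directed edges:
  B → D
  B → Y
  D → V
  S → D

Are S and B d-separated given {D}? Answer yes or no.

No — S and B are d-connected given {D}.

Bayes-Ball from S | {D} reaches {B,Y}.
B ∈ reach(S|{D}) ⇒ S ⊥̸ B | {D}.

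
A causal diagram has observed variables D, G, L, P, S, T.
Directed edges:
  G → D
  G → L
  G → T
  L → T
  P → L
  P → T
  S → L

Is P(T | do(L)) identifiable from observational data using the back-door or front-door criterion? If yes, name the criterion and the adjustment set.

P(T|do(L)): backdoor, adjust for {G, P}.

desc(L)\{L}={T}; candidates ⊆ {D,G,P,S}.
size 0: {}; under {} L still reaches {D,G,P,S,T} ∋ T.
size 1: {D}, {G}, {P} …(+1); under {D} L still reaches {G,P,S,T} ∋ T.
{G,P}: L⊥T given {G,P} in G with L→· removed — back-door holds.
P(T|do(L)) = Σ_{G,P} P(T|L,G,P)·P(G,P).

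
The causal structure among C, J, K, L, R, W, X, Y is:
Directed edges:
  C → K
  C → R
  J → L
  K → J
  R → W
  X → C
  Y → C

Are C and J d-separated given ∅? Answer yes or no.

No — C and J are d-connected given ∅.

Bayes-Ball from C | ∅ reaches {J,K,L,R,W,X,Y}.
J ∈ reach(C|∅) ⇒ C ⊥̸ J | ∅.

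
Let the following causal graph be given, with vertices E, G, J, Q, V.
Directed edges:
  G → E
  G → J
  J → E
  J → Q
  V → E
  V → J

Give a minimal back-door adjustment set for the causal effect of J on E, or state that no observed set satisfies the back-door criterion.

J→E: minimal back-door set {G, V}.

desc(J)\{J}={E,Q}; candidates ⊆ {G,V}.
size 0: {}; under {} J still reaches {E,G,V} ∋ E.
size 1: {G}, {V}; under {G} J still reaches {E,V} ∋ E.
{G,V}: J⊥E given {G,V} in G with J→· removed — back-door holds.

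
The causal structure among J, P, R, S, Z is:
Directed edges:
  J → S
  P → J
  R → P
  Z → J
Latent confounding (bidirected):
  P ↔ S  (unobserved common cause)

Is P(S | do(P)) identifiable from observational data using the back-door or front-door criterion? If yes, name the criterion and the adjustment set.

desc(P)\{P}={J,S}; candidates ⊆ {R,Z}.
P↔S: latent back-door arc(s) into P.
size 0: {}; under {} P still reaches {R,S} ∋ S.
size 1: {R}, {Z}; under {R} P still reaches {S} ∋ S.
size 2: {R,Z}; under {R,Z} P still reaches {S} ∋ S.
P↔S cannot be blocked by any observed set — no back-door set.
{J}: (i) intercepts every directed P→S path; (ii) no back-door P→{J}; (iii) {P} blocks every back-door {J}→S. Front-door holds.
P(S|do(P)) = Σ_{J} P(J|P) Σ_{P'} P(S|J,P')P(P').

P(S|do(P)): frontdoor, adjust for {J}.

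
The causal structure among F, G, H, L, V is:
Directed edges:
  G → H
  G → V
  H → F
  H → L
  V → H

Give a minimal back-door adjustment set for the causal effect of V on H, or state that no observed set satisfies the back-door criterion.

desc(V)\{V}={F,H,L}; candidates ⊆ {G}.
size 0: {}; under {} V still reaches {F,G,H,L} ∋ H.
{G}: V⊥H given {G} in G with V→· removed — back-door holds.

V→H: minimal back-door set {G}.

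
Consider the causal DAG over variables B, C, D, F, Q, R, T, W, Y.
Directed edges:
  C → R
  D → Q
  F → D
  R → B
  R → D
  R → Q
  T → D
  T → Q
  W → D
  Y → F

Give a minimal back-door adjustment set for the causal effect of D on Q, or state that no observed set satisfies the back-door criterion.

desc(D)\{D}={Q}; candidates ⊆ {B,C,F,R,T,W,Y}.
size 0: {}; under {} D still reaches {B,C,F,Q,R,T,W,Y} ∋ Q.
size 1: {B}, {C}, {F} …(+4); under {B} D still reaches {C,F,Q,R,T,W,Y} ∋ Q.
{R,T}: D⊥Q given {R,T} in G with D→· removed — back-door holds.

D→Q: minimal back-door set {R, T}.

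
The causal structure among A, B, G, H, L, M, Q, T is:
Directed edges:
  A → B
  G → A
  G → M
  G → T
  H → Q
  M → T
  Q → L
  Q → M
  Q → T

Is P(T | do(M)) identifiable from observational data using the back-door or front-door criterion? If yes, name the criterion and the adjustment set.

desc(M)\{M}={T}; candidates ⊆ {A,B,G,H,L,Q}.
size 0: {}; under {} M still reaches {A,B,G,H,L,Q,T} ∋ T.
size 1: {A}, {B}, {G} …(+3); under {A} M still reaches {G,H,L,Q,T} ∋ T.
{G,Q}: M⊥T given {G,Q} in G with M→· removed — back-door holds.
P(T|do(M)) = Σ_{G,Q} P(T|M,G,Q)·P(G,Q).

P(T|do(M)): backdoor, adjust for {G, Q}.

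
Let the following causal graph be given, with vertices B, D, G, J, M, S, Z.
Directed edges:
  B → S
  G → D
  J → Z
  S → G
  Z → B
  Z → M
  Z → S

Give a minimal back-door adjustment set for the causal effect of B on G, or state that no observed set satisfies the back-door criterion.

B→G: minimal back-door set {Z}.

desc(B)\{B}={D,G,S}; candidates ⊆ {J,M,Z}.
size 0: {}; under {} B still reaches {D,G,J,M,S,Z} ∋ G.
{Z}: B⊥G given {Z} in G with B→· removed — back-door holds.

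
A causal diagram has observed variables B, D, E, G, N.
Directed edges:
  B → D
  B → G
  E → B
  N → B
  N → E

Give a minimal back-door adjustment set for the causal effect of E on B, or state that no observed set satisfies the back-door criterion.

desc(E)\{E}={B,D,G}; candidates ⊆ {N}.
size 0: {}; under {} E still reaches {B,D,G,N} ∋ B.
{N}: E⊥B given {N} in G with E→· removed — back-door holds.

E→B: minimal back-door set {N}.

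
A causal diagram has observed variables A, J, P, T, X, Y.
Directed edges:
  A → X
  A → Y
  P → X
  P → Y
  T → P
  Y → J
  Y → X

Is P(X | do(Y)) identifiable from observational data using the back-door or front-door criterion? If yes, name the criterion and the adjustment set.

desc(Y)\{Y}={J,X}; candidates ⊆ {A,P,T}.
size 0: {}; under {} Y still reaches {A,P,T,X} ∋ X.
size 1: {A}, {P}, {T}; under {A} Y still reaches {P,T,X} ∋ X.
{A,P}: Y⊥X given {A,P} in G with Y→· removed — back-door holds.
P(X|do(Y)) = Σ_{A,P} P(X|Y,A,P)·P(A,P).

P(X|do(Y)): backdoor, adjust for {A, P}.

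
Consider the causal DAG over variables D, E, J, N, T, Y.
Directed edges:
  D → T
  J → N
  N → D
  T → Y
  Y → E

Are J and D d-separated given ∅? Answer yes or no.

Bayes-Ball from J | ∅ reaches {D,E,N,T,Y}.
D ∈ reach(J|∅) ⇒ J ⊥̸ D | ∅.

No — J and D are d-connected given ∅.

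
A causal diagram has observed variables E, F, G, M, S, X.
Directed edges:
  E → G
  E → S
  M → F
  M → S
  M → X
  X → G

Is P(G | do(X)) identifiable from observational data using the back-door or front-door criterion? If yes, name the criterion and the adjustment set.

P(G|do(X)): backdoor, adjust for ∅.

desc(X)\{X}={G}; candidates ⊆ {E,F,M,S}.
∅: X⊥G given ∅ in G with X→· removed — back-door holds.
P(G|do(X)) = P(G|X) — no adjustment needed.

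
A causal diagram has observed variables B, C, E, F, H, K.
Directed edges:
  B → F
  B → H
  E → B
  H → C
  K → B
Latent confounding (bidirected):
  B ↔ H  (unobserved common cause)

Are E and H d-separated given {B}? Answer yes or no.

No — E and H are d-connected given {B}.

Bayes-Ball from E | {B} reaches {C,H,K}.
H ∈ reach(E|{B}) ⇒ E ⊥̸ H | {B}.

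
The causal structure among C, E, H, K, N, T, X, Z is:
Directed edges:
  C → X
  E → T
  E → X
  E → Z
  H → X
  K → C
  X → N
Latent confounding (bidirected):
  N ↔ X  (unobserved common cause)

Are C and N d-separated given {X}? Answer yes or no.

No — C and N are d-connected given {X}.

Bayes-Ball from C | {X} reaches {E,H,K,N,T,Z}.
N ∈ reach(C|{X}) ⇒ C ⊥̸ N | {X}.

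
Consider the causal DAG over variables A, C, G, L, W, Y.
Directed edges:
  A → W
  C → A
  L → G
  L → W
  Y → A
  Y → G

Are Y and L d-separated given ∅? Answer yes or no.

Yes — Y ⊥ L | ∅.

Bayes-Ball from Y | ∅ reaches {A,G,W}.
L ∉ reach(Y|∅) ⇒ Y ⊥ L | ∅.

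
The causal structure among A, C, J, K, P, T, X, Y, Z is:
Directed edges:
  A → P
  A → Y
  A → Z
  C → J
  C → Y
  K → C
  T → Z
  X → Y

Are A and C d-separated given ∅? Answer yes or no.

Yes — A ⊥ C | ∅.

Bayes-Ball from A | ∅ reaches {P,Y,Z}.
C ∉ reach(A|∅) ⇒ A ⊥ C | ∅.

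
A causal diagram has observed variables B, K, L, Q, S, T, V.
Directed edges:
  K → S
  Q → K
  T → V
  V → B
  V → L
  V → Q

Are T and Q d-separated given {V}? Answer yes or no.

Bayes-Ball from T | {V} reaches ∅.
Q ∉ reach(T|{V}) ⇒ T ⊥ Q | {V}.

Yes — T ⊥ Q | {V}.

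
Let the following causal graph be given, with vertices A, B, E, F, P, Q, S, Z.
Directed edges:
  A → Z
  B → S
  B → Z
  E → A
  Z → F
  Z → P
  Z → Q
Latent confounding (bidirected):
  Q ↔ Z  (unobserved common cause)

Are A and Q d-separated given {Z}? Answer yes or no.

No — A and Q are d-connected given {Z}.

Bayes-Ball from A | {Z} reaches {B,E,Q,S}.
Q ∈ reach(A|{Z}) ⇒ A ⊥̸ Q | {Z}.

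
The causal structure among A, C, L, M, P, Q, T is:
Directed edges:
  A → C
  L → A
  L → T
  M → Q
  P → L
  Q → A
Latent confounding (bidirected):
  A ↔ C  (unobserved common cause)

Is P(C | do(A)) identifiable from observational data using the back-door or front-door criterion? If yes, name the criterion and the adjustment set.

P(C|do(A)): not identifiable (no BD/FD set).

desc(A)\{A}={C}; candidates ⊆ {L,M,P,Q,T}.
A↔C: latent back-door arc(s) into A.
size 0: {}; under {} A still reaches {C,L,M,P,Q,T} ∋ C.
size 1: {L}, {M}, {P} …(+2); under {L} A still reaches {C,M,Q} ∋ C.
size 2: {L,M}, {L,P}, {L,Q} …(+7); under {L,M} A still reaches {C,Q} ∋ C.
A↔C cannot be blocked by any observed set — no back-door set.
No mediator lies on a directed A→…→C path.
Neither criterion identifies P(C|do(A)) in this graph.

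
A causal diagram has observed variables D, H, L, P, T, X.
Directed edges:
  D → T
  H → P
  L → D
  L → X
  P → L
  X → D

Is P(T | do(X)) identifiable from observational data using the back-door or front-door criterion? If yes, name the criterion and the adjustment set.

desc(X)\{X}={D,T}; candidates ⊆ {H,L,P}.
size 0: {}; under {} X still reaches {D,H,L,P,T} ∋ T.
{L}: X⊥T given {L} in G with X→· removed — back-door holds.
P(T|do(X)) = Σ_{L} P(T|X,L)·P(L).

P(T|do(X)): backdoor, adjust for {L}.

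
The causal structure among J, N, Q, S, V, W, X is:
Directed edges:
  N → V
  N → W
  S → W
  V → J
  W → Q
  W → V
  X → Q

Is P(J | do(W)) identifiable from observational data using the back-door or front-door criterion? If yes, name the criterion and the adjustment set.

desc(W)\{W}={J,Q,V}; candidates ⊆ {N,S,X}.
size 0: {}; under {} W still reaches {J,N,S,V} ∋ J.
{N}: W⊥J given {N} in G with W→· removed — back-door holds.
P(J|do(W)) = Σ_{N} P(J|W,N)·P(N).

P(J|do(W)): backdoor, adjust for {N}.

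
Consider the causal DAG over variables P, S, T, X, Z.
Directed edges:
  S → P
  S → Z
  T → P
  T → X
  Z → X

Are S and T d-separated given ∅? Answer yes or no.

Bayes-Ball from S | ∅ reaches {P,X,Z}.
T ∉ reach(S|∅) ⇒ S ⊥ T | ∅.

Yes — S ⊥ T | ∅.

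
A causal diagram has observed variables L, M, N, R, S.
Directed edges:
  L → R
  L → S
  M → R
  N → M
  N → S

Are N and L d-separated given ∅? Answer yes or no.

Yes — N ⊥ L | ∅.

Bayes-Ball from N | ∅ reaches {M,R,S}.
L ∉ reach(N|∅) ⇒ N ⊥ L | ∅.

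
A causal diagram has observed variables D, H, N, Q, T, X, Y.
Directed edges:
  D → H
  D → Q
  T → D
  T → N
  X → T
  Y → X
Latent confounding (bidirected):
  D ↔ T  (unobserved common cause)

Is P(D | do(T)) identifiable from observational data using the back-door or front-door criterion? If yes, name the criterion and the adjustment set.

desc(T)\{T}={D,H,N,Q}; candidates ⊆ {X,Y}.
T↔D: latent back-door arc(s) into T.
size 0: {}; under {} T still reaches {D,H,Q,X,Y} ∋ D.
size 1: {X}, {Y}; under {X} T still reaches {D,H,Q} ∋ D.
size 2: {X,Y}; under {X,Y} T still reaches {D,H,Q} ∋ D.
T↔D cannot be blocked by any observed set — no back-door set.
No mediator lies on a directed T→…→D path.
Neither criterion identifies P(D|do(T)) in this graph.

P(D|do(T)): not identifiable (no BD/FD set).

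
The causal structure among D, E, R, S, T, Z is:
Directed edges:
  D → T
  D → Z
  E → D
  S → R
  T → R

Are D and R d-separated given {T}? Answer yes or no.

Bayes-Ball from D | {T} reaches {E,Z}.
R ∉ reach(D|{T}) ⇒ D ⊥ R | {T}.

Yes — D ⊥ R | {T}.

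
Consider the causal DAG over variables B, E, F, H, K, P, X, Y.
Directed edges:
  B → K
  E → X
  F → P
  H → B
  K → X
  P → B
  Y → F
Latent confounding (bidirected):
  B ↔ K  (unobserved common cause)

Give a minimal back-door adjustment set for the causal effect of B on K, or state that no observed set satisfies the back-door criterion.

B→K: no observed back-door set.

desc(B)\{B}={K,X}; candidates ⊆ {E,F,H,P,Y}.
B↔K: latent back-door arc(s) into B.
size 0: {}; under {} B still reaches {F,H,K,P,X,Y} ∋ K.
size 1: {E}, {F}, {H} …(+2); under {E} B still reaches {F,H,K,P,X,Y} ∋ K.
size 2: {E,F}, {E,H}, {E,P} …(+7); under {E,F} B still reaches {H,K,P,X} ∋ K.
B↔K cannot be blocked by any observed set — no back-door set.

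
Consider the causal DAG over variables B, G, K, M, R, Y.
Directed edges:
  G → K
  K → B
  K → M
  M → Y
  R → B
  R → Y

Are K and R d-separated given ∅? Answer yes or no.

Yes — K ⊥ R | ∅.

Bayes-Ball from K | ∅ reaches {B,G,M,Y}.
R ∉ reach(K|∅) ⇒ K ⊥ R | ∅.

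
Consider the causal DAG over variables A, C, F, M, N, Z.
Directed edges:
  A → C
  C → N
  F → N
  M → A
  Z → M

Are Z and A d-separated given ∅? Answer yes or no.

No — Z and A are d-connected given ∅.

Bayes-Ball from Z | ∅ reaches {A,C,M,N}.
A ∈ reach(Z|∅) ⇒ Z ⊥̸ A | ∅.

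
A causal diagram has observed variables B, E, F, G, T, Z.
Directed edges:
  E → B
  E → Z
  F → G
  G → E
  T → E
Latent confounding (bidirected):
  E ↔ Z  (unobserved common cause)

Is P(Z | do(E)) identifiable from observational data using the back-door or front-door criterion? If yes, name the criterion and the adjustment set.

P(Z|do(E)): not identifiable (no BD/FD set).

desc(E)\{E}={B,Z}; candidates ⊆ {F,G,T}.
E↔Z: latent back-door arc(s) into E.
size 0: {}; under {} E still reaches {F,G,T,Z} ∋ Z.
size 1: {F}, {G}, {T}; under {F} E still reaches {G,T,Z} ∋ Z.
size 2: {F,G}, {F,T}, {G,T}; under {F,G} E still reaches {T,Z} ∋ Z.
E↔Z cannot be blocked by any observed set — no back-door set.
No mediator lies on a directed E→…→Z path.
Neither criterion identifies P(Z|do(E)) in this graph.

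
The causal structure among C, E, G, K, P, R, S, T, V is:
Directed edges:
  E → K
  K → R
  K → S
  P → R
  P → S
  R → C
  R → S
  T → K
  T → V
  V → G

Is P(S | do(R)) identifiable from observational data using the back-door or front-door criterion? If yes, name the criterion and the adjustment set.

desc(R)\{R}={C,S}; candidates ⊆ {E,G,K,P,T,V}.
size 0: {}; under {} R still reaches {E,G,K,P,S,T,V} ∋ S.
size 1: {E}, {G}, {K} …(+3); under {E} R still reaches {G,K,P,S,T,V} ∋ S.
{K,P}: R⊥S given {K,P} in G with R→· removed — back-door holds.
P(S|do(R)) = Σ_{K,P} P(S|R,K,P)·P(K,P).

P(S|do(R)): backdoor, adjust for {K, P}.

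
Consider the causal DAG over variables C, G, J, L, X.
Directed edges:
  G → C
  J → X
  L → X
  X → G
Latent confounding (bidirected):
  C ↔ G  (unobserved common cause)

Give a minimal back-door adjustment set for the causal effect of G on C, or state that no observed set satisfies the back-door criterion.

desc(G)\{G}={C}; candidates ⊆ {J,L,X}.
G↔C: latent back-door arc(s) into G.
size 0: {}; under {} G still reaches {C,J,L,X} ∋ C.
size 1: {J}, {L}, {X}; under {J} G still reaches {C,L,X} ∋ C.
size 2: {J,L}, {J,X}, {L,X}; under {J,L} G still reaches {C,X} ∋ C.
G↔C cannot be blocked by any observed set — no back-door set.

G→C: no observed back-door set.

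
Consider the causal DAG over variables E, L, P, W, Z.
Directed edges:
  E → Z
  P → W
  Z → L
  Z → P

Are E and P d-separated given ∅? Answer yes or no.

Bayes-Ball from E | ∅ reaches {L,P,W,Z}.
P ∈ reach(E|∅) ⇒ E ⊥̸ P | ∅.

No — E and P are d-connected given ∅.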